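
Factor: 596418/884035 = 2^1*3^1*5^( - 1) * 107^1 * 929^1*176807^(  -  1 )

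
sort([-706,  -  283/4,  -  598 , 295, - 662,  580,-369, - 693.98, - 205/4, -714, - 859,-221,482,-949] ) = [ - 949,  -  859,  -  714,-706, - 693.98, - 662,-598, - 369,-221, - 283/4,-205/4 , 295, 482,580]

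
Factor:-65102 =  - 2^1*43^1*757^1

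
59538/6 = 9923 =9923.00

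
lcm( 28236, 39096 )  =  508248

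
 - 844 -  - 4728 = 3884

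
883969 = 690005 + 193964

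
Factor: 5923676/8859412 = 11^2*1223^( - 1 )*1811^( - 1 )*12239^1 = 1480919/2214853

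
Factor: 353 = 353^1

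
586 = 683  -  97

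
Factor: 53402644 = 2^2 * 17^1 * 785333^1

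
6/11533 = 6/11533 =0.00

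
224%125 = 99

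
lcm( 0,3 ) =0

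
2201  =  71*31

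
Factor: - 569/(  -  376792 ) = 2^( - 3 ) * 13^( - 1)*569^1*3623^(-1)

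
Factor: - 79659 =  - 3^2*53^1*167^1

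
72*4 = 288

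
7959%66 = 39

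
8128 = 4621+3507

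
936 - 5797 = -4861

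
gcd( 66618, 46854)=18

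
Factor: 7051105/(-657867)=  - 3^( - 1)*5^1*7^( - 1)*31^1  *31327^( - 1)*45491^1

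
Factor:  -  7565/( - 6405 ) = 1513/1281 = 3^( - 1 )*7^(-1)*17^1*61^( - 1) * 89^1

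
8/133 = 8/133 = 0.06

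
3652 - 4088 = - 436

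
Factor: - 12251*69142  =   - 847058642 = - 2^1 * 181^1*191^1 * 12251^1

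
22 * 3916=86152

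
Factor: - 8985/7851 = - 2995/2617 = -5^1*599^1*2617^( - 1)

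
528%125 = 28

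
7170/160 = 44 + 13/16 = 44.81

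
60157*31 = 1864867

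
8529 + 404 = 8933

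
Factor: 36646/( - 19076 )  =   - 2^ ( - 1)* 19^ ( - 1 )*73^1 = - 73/38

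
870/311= 870/311 = 2.80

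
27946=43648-15702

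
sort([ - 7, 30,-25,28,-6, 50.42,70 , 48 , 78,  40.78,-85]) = [- 85,-25,  -  7, -6,28, 30, 40.78,48, 50.42, 70,  78 ]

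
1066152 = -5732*(-186 )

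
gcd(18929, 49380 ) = 823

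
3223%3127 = 96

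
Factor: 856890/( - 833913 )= - 95210/92657 = - 2^1*5^1*9521^1*92657^( - 1 )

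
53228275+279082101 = 332310376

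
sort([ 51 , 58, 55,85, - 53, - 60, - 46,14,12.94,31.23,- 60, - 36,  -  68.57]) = [ - 68.57, - 60, - 60 , - 53,  -  46, - 36, 12.94,14, 31.23, 51 , 55,  58,  85 ]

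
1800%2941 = 1800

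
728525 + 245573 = 974098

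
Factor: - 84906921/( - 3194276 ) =2^( - 2)*3^1 * 11^1*798569^( - 1)*2572937^1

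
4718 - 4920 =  - 202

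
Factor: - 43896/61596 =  - 2^1*3^ ( -1)*29^ ( - 1 )*31^1=- 62/87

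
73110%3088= 2086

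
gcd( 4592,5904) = 656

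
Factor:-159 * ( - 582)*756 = 2^3*3^5 * 7^1 * 53^1 * 97^1 = 69958728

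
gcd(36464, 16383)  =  43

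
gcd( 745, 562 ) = 1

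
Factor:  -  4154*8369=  - 2^1*31^1*67^1*8369^1 = - 34764826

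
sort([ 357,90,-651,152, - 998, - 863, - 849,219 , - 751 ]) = [ - 998,  -  863,  -  849 ,  -  751,-651, 90,152,219, 357]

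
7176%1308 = 636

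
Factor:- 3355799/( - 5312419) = 176621/279601 = 7^(- 1 )*59^( - 1)*239^1*677^( - 1 )*739^1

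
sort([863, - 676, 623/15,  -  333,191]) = [-676, - 333, 623/15, 191,  863]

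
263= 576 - 313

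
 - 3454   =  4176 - 7630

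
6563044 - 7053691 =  - 490647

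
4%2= 0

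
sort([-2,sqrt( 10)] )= [ - 2, sqrt (10 )]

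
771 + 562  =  1333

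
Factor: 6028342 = 2^1*43^1*191^1*367^1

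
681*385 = 262185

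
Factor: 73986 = 2^1*3^1*11^1 * 19^1*59^1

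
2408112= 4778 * 504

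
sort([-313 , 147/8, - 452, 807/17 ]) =[ - 452, - 313,147/8 , 807/17 ] 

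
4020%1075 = 795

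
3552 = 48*74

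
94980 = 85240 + 9740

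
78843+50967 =129810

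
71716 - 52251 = 19465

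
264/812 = 66/203 = 0.33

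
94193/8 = 94193/8 = 11774.12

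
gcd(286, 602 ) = 2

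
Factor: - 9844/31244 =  - 23^1*73^( - 1 ) = - 23/73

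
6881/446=6881/446 = 15.43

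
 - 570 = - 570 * 1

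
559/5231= 559/5231 = 0.11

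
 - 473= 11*( - 43 ) 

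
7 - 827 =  - 820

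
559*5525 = 3088475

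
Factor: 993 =3^1*331^1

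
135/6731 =135/6731 = 0.02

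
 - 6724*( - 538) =3617512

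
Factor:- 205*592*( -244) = 29611840  =  2^6*5^1*37^1*41^1*61^1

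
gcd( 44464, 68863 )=1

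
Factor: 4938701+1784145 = 6722846 = 2^1*13^1*19^1*31^1*439^1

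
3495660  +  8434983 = 11930643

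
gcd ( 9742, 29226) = 9742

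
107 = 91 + 16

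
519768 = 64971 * 8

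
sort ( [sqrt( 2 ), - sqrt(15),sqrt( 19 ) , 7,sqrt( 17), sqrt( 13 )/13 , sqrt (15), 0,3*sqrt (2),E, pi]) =[-sqrt(15), 0,sqrt( 13) /13 , sqrt(2),E, pi,sqrt(15), sqrt ( 17),  3*sqrt (2), sqrt (19), 7]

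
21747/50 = 21747/50 = 434.94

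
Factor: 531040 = 2^5*5^1*3319^1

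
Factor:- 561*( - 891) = 3^5*11^2*17^1 =499851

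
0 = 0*9838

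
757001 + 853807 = 1610808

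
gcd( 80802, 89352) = 18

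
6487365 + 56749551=63236916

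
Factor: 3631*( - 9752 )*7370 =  - 260968103440 = - 2^4 * 5^1*11^1*23^1*53^1*67^1*3631^1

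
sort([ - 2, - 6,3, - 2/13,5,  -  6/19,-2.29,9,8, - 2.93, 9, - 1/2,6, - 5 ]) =[ - 6, - 5,  -  2.93, - 2.29,-2, - 1/2, - 6/19, - 2/13 , 3,5, 6,  8, 9, 9]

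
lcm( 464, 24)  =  1392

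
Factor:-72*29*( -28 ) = 2^5 * 3^2*7^1*29^1 = 58464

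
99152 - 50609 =48543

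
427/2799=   427/2799 = 0.15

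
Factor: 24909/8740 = 2^ ( - 2 )*3^1*5^( - 1) * 19^1 = 57/20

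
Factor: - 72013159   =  -72013159^1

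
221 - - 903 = 1124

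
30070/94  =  319 + 42/47 = 319.89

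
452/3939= 452/3939 = 0.11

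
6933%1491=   969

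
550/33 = 50/3= 16.67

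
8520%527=88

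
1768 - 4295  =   - 2527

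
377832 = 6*62972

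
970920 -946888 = 24032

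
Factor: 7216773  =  3^1*2405591^1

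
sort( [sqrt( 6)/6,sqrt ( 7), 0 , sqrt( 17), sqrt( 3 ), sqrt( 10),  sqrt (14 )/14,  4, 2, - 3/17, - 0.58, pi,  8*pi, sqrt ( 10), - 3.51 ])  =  [ - 3.51, - 0.58, - 3/17, 0, sqrt( 14 ) /14,sqrt(6) /6, sqrt( 3 ), 2,sqrt( 7), pi , sqrt(10), sqrt( 10),4, sqrt( 17), 8 * pi]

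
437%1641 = 437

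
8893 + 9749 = 18642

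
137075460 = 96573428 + 40502032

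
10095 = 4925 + 5170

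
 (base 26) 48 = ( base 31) 3J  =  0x70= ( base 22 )52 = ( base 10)112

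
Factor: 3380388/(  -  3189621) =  - 2^2 * 11^1*31^( - 1)*25609^1 * 34297^(- 1) = - 1126796/1063207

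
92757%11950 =9107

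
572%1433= 572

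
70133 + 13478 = 83611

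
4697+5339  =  10036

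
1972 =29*68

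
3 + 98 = 101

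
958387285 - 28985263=929402022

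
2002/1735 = 2002/1735 = 1.15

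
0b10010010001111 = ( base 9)13748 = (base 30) ABT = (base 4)2102033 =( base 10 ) 9359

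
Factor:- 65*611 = - 39715 = -5^1*13^2*47^1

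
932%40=12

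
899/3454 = 899/3454  =  0.26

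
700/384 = 175/96 = 1.82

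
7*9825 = 68775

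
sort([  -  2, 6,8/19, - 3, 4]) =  [ - 3, - 2,  8/19 , 4,6 ]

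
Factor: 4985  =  5^1 * 997^1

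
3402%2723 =679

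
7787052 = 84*92703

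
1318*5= 6590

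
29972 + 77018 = 106990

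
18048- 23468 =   -  5420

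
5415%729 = 312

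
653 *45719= 29854507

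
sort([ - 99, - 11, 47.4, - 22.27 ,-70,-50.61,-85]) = [ - 99, - 85,  -  70 ,  -  50.61, - 22.27, - 11,47.4 ]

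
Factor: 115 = 5^1 * 23^1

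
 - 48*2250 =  - 108000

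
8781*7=61467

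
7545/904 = 8 + 313/904 = 8.35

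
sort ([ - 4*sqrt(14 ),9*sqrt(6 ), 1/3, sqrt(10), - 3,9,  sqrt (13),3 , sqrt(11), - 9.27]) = [ - 4*sqrt( 14) ,  -  9.27,-3,1/3, 3,sqrt( 10 ),sqrt( 11),sqrt(13 ),9, 9*sqrt( 6)]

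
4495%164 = 67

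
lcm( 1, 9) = 9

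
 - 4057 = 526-4583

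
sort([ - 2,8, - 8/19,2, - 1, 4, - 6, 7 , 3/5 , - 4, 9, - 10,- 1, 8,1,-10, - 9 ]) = [ - 10,-10, - 9, - 6,- 4 , - 2,-1, - 1, - 8/19, 3/5, 1,2, 4,7, 8,  8,9 ]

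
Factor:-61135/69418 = -2^(- 1 )*5^1* 61^(-1 )* 569^(-1)  *12227^1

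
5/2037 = 5/2037 = 0.00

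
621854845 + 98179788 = 720034633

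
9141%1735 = 466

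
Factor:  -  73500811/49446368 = - 2^( - 5)*101^( - 1 )*191^1*15299^( - 1 )*384821^1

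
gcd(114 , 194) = 2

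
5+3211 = 3216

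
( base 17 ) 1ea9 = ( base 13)420c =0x23B2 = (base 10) 9138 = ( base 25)EFD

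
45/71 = 45/71= 0.63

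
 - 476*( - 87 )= 41412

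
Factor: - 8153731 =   -  8153731^1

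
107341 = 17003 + 90338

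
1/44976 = 1/44976  =  0.00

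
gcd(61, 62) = 1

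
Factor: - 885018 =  - 2^1 * 3^1*147503^1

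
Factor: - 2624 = - 2^6*41^1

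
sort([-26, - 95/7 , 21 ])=[ - 26,-95/7,  21]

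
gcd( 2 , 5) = 1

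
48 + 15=63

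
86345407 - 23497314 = 62848093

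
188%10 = 8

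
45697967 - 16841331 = 28856636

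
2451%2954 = 2451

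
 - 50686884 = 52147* ( -972)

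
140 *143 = 20020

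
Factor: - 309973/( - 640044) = 2^( -2)*3^(-2 )*23^( - 1)*401^1= 401/828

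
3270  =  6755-3485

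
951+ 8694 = 9645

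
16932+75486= 92418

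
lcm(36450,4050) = 36450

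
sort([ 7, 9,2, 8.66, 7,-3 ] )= [ - 3, 2,7 , 7,8.66, 9 ] 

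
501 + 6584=7085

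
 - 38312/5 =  - 38312/5 = - 7662.40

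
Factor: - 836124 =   -  2^2*3^1*69677^1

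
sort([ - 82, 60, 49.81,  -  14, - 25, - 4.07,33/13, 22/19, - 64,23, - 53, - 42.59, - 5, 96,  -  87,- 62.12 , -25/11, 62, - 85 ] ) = [ - 87, - 85 , - 82 ,- 64, - 62.12 , - 53, - 42.59, - 25, - 14, - 5, - 4.07, - 25/11,22/19,33/13,23,49.81,60,  62, 96]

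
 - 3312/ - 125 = 3312/125 = 26.50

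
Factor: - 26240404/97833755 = -2^2 * 5^( - 1)* 19^(-1 )*89^1*137^(-1)*7517^( - 1 ) * 73709^1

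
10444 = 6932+3512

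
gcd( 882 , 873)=9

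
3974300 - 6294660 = -2320360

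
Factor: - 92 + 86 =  - 2^1*3^1  =  - 6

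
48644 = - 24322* (-2)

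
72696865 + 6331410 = 79028275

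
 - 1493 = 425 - 1918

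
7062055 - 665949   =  6396106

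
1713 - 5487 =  - 3774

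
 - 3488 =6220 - 9708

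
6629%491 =246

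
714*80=57120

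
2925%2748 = 177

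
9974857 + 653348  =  10628205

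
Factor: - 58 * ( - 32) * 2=3712 = 2^7*29^1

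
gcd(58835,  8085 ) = 35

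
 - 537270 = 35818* (-15 ) 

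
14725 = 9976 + 4749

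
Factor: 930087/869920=2^( - 5) * 3^2*5^( - 1 )*17^1*5437^( - 1 )*6079^1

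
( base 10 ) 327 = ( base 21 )fc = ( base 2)101000111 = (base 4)11013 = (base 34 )9l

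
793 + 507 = 1300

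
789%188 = 37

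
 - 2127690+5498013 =3370323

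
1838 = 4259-2421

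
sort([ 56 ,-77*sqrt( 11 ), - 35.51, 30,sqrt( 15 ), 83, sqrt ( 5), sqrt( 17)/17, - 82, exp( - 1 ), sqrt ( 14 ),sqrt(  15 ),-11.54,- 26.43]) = [ - 77*sqrt( 11), - 82, - 35.51, - 26.43, - 11.54, sqrt( 17)/17, exp( - 1), sqrt(5 ), sqrt( 14 ),sqrt (15 ), sqrt( 15), 30, 56,  83] 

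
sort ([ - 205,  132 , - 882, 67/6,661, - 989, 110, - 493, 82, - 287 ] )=[ - 989, - 882, - 493, - 287, - 205,  67/6 , 82,110,132, 661 ] 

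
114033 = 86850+27183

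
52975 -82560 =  - 29585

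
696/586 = 1 + 55/293 = 1.19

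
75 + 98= 173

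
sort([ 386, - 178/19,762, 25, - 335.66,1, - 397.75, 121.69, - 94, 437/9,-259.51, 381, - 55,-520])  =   [- 520,  -  397.75 , - 335.66,-259.51, - 94, - 55,-178/19 , 1,25,437/9,121.69 , 381,386, 762]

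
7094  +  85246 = 92340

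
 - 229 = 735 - 964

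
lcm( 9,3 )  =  9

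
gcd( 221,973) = 1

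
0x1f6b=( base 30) 8s3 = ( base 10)8043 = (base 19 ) 1356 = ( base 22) gdd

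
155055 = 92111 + 62944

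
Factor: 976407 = 3^1*31^1*10499^1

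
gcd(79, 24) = 1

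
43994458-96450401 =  - 52455943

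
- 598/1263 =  - 1+665/1263 = -0.47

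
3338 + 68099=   71437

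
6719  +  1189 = 7908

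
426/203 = 426/203 = 2.10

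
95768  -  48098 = 47670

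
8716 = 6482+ 2234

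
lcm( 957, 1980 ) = 57420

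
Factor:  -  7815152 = -2^4 * 29^1 * 16843^1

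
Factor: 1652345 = 5^1*  330469^1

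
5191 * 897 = 4656327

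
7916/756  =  1979/189 = 10.47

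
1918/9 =1918/9 = 213.11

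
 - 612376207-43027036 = - 655403243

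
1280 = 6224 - 4944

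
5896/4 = 1474= 1474.00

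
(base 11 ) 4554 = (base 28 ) 7HO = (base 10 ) 5988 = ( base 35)4v3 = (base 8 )13544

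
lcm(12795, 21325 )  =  63975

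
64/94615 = 64/94615 = 0.00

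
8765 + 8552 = 17317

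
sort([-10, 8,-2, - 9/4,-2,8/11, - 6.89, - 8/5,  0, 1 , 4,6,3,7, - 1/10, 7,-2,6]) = [ - 10 ,  -  6.89,-9/4,-2,  -  2,-2, - 8/5,  -  1/10,  0, 8/11,  1,3, 4,6, 6, 7,  7,  8]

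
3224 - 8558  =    -  5334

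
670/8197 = 670/8197=0.08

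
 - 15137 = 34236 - 49373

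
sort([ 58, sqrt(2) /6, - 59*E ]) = [ - 59*E , sqrt(2 )/6 , 58 ] 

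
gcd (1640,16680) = 40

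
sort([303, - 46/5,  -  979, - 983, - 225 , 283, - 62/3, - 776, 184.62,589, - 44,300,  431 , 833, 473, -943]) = [ - 983, - 979,-943, -776, - 225, - 44, - 62/3, - 46/5,  184.62, 283 , 300,303 , 431, 473,589,833 ] 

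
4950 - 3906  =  1044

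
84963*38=3228594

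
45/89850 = 3/5990 = 0.00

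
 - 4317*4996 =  - 21567732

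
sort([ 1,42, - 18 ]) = [-18, 1,42 ]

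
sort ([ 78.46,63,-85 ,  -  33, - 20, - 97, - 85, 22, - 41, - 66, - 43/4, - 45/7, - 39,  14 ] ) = [ - 97 ,-85,-85 , - 66 , - 41, - 39, - 33 , - 20, - 43/4,-45/7, 14,22 , 63,78.46]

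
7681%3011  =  1659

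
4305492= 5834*738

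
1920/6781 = 1920/6781  =  0.28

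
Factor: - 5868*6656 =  - 2^11*3^2*13^1*163^1  =  -39057408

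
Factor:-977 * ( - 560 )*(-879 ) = -2^4 * 3^1*5^1*7^1*293^1*977^1= - 480918480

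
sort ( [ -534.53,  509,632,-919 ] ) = [ - 919,  -  534.53,509, 632] 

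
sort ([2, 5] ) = [ 2, 5]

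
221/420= 221/420 = 0.53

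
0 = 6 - 6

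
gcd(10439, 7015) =1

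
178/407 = 178/407  =  0.44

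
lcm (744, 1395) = 11160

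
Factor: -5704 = -2^3*23^1*31^1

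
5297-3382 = 1915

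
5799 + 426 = 6225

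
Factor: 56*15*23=19320 = 2^3*3^1 * 5^1*7^1 * 23^1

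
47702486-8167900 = 39534586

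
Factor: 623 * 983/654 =612409/654 = 2^( - 1)  *3^( - 1)*7^1*89^1*109^( - 1)*983^1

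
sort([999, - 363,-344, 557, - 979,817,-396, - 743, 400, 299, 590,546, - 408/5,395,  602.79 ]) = [ - 979, - 743, - 396, - 363, - 344, - 408/5, 299, 395,400,546,557,590,602.79,817,999]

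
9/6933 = 3/2311= 0.00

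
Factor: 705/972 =2^( - 2)*3^( - 4 )*5^1*47^1 = 235/324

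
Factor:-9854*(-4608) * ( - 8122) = - 2^11*3^2*13^1*31^1 *131^1*379^1=-368797538304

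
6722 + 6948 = 13670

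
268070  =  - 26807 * (  -  10 ) 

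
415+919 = 1334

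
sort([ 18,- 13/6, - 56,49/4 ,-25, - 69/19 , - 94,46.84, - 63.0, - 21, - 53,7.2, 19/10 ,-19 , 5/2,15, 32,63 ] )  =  [ - 94, - 63.0,-56 ,-53, - 25, - 21, - 19, - 69/19,-13/6, 19/10,5/2,7.2, 49/4,  15, 18, 32,46.84, 63 ] 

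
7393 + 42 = 7435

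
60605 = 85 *713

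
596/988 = 149/247 = 0.60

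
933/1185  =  311/395 = 0.79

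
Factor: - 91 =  - 7^1*13^1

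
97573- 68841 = 28732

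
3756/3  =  1252 = 1252.00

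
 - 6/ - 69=2/23 = 0.09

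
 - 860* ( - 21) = 18060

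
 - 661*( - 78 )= 51558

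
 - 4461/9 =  - 1487/3=-495.67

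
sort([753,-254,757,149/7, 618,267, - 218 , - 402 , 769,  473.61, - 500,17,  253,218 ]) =[- 500 ,  -  402, - 254, - 218,17,149/7, 218 , 253 , 267,473.61, 618,753,757, 769 ]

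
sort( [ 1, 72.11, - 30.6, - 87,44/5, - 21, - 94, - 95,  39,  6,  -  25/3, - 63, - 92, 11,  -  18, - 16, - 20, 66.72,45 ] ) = [-95, - 94 , - 92,  -  87, -63,-30.6, - 21, - 20, - 18, - 16, - 25/3, 1,6,44/5,11, 39,45, 66.72, 72.11 ]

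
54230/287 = 188 + 274/287 = 188.95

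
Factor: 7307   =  7307^1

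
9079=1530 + 7549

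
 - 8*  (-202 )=1616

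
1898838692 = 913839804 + 984998888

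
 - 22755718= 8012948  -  30768666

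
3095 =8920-5825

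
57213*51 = 2917863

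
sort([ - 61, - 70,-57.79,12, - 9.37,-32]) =[ - 70 , - 61,-57.79 , - 32, - 9.37, 12]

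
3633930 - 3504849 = 129081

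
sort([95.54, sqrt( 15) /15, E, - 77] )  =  [-77, sqrt(15) /15, E, 95.54] 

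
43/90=43/90 = 0.48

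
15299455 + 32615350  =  47914805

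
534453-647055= -112602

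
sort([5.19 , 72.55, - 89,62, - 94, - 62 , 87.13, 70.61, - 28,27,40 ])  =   [-94,  -  89, - 62, - 28,5.19, 27,40, 62,  70.61,72.55,87.13]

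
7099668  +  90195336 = 97295004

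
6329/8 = 791+1/8 = 791.12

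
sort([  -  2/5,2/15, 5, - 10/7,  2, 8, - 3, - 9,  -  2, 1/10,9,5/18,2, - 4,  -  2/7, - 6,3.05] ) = [-9, - 6, - 4,-3, - 2, - 10/7, - 2/5, - 2/7,  1/10, 2/15, 5/18,  2,2, 3.05, 5,8 , 9]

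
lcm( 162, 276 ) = 7452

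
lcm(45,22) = 990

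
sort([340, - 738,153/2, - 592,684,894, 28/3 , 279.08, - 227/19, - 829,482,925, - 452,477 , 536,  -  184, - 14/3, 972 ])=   [ - 829, - 738, -592, - 452, - 184, - 227/19,  -  14/3,28/3,153/2,279.08, 340, 477,482,536,684,  894,925, 972 ]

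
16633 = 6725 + 9908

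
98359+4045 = 102404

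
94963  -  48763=46200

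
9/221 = 9/221 = 0.04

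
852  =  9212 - 8360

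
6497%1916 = 749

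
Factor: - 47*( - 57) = 2679 = 3^1*19^1 *47^1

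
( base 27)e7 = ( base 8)601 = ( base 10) 385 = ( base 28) dl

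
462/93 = 4 + 30/31 = 4.97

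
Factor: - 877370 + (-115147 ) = - 992517 = - 3^1*330839^1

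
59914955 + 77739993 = 137654948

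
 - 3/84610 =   -  1 + 84607/84610=- 0.00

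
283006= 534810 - 251804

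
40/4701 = 40/4701  =  0.01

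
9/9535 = 9/9535 =0.00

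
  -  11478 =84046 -95524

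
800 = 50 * 16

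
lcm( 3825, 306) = 7650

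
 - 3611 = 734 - 4345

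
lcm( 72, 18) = 72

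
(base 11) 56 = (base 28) 25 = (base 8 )75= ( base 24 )2d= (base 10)61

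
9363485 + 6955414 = 16318899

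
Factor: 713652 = 2^2 * 3^1 *59471^1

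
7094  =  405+6689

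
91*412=37492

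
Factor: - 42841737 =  - 3^3*389^1*4079^1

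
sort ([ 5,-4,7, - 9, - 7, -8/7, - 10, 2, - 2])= [-10, - 9, - 7, - 4, - 2, - 8/7,2, 5,  7]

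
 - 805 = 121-926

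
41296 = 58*712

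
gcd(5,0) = 5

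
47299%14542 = 3673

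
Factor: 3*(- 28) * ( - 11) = 2^2*3^1 * 7^1*11^1 =924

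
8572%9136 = 8572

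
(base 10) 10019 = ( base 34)8mn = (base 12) 596b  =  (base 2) 10011100100011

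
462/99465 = 154/33155 = 0.00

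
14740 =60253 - 45513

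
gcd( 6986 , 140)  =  14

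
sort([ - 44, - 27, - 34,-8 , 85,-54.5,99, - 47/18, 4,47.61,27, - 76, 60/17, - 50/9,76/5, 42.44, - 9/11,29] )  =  [ - 76,  -  54.5, - 44, -34, - 27, - 8 , - 50/9, - 47/18, - 9/11,60/17,4,76/5,  27,29, 42.44, 47.61,85,99]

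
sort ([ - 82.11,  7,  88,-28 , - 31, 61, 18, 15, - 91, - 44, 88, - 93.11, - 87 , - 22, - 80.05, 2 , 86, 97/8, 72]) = [  -  93.11, - 91,-87,- 82.11, - 80.05, - 44,-31, - 28, - 22, 2,  7,97/8,15, 18, 61, 72,86, 88, 88]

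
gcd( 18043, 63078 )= 1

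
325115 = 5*65023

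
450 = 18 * 25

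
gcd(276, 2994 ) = 6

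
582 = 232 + 350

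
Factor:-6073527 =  - 3^1*73^1 *27733^1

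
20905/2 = 10452+1/2 =10452.50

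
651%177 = 120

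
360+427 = 787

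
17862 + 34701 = 52563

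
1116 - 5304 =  - 4188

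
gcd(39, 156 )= 39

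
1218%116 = 58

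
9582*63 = 603666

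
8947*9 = 80523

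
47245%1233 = 391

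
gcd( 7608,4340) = 4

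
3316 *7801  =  25868116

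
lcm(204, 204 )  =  204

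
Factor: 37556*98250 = 2^3*3^1*5^3*41^1*131^1*229^1= 3689877000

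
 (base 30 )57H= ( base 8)11167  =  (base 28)60n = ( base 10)4727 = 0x1277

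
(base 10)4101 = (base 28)56d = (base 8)10005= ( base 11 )3099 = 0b1000000000101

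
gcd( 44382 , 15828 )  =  6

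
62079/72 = 20693/24 = 862.21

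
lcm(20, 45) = 180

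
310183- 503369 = - 193186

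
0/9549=0  =  0.00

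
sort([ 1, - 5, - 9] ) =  [ - 9, -5,1 ] 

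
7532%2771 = 1990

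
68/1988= 17/497 = 0.03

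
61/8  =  61/8  =  7.62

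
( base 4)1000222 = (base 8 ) 10052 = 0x102A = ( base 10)4138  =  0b1000000101010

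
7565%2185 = 1010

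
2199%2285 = 2199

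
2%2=0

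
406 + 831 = 1237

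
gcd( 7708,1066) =82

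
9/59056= 9/59056 = 0.00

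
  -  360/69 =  - 120/23 = - 5.22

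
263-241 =22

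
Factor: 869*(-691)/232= - 2^( - 3 )* 11^1* 29^( - 1)*79^1*691^1 = -600479/232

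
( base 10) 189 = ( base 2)10111101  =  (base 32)5t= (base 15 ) C9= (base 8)275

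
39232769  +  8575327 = 47808096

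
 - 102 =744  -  846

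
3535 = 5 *707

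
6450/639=2150/213 = 10.09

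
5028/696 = 7 + 13/58 = 7.22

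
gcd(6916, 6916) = 6916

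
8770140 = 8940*981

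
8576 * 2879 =24690304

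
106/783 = 106/783 = 0.14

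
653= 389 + 264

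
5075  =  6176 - 1101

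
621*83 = 51543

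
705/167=4 + 37/167 = 4.22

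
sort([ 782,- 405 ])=[ - 405,782 ]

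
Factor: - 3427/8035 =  - 5^( - 1)*23^1*149^1 * 1607^( - 1) 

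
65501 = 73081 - 7580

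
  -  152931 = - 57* 2683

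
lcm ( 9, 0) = 0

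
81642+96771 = 178413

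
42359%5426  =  4377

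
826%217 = 175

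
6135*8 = 49080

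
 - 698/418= - 2 + 69/209 = - 1.67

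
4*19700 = 78800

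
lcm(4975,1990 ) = 9950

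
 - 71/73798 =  - 71/73798 = - 0.00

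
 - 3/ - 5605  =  3/5605 = 0.00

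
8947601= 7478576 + 1469025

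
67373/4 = 67373/4 = 16843.25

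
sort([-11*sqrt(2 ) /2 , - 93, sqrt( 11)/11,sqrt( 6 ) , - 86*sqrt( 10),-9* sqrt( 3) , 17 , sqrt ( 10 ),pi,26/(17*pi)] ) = [-86*sqrt(10 ),  -  93,-9*sqrt(3), - 11*sqrt ( 2)/2,sqrt ( 11)/11,26/(17 * pi),sqrt ( 6 ), pi , sqrt ( 10), 17] 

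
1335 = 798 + 537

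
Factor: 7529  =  7529^1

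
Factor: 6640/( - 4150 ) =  - 8/5 = - 2^3*5^( - 1) 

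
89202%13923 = 5664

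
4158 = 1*4158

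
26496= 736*36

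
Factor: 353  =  353^1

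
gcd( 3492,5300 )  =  4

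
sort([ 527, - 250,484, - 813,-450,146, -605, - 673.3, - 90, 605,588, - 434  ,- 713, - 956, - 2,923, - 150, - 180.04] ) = [ - 956, - 813 , - 713, - 673.3, - 605,-450, - 434, - 250, - 180.04,-150, - 90, - 2, 146, 484,  527,588, 605, 923 ] 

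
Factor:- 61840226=  -  2^1*7^1*31^1*89^1*1601^1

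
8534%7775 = 759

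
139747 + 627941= 767688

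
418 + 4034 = 4452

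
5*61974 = 309870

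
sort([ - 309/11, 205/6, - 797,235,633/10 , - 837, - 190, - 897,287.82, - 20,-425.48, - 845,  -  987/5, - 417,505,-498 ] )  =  [ - 897, - 845,-837,  -  797, - 498 , - 425.48,  -  417,-987/5, - 190,  -  309/11, - 20,205/6,633/10, 235,287.82,505 ] 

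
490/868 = 35/62= 0.56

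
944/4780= 236/1195 = 0.20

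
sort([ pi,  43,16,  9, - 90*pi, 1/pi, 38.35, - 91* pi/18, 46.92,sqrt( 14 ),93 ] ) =[ - 90*pi,  -  91 * pi/18,  1/pi, pi  ,  sqrt(14 ), 9, 16,38.35, 43,46.92, 93] 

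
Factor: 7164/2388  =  3^1=3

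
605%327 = 278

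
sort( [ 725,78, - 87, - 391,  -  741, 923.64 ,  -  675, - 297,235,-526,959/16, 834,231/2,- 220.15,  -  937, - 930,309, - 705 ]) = [ - 937, - 930,  -  741 , - 705,- 675, - 526,-391,-297, - 220.15,-87 , 959/16,78,231/2  ,  235, 309,725, 834, 923.64 ]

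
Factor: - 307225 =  - 5^2*12289^1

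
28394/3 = 28394/3 = 9464.67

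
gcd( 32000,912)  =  16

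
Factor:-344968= -2^3*13^1  *31^1*107^1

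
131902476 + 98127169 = 230029645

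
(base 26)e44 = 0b10010101100100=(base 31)9to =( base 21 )10EH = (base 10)9572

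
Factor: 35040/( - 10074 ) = -2^4 * 5^1*23^(-1) =-80/23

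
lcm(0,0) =0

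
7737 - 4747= 2990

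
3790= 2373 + 1417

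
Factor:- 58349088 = -2^5* 3^2 * 7^1*103^1*281^1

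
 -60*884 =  - 53040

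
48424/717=48424/717 = 67.54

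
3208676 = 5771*556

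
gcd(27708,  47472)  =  12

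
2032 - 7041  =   - 5009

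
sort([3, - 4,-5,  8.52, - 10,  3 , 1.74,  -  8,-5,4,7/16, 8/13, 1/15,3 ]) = [-10, - 8,-5,-5, - 4,1/15, 7/16, 8/13,  1.74,  3 , 3,  3,  4,8.52] 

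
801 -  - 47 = 848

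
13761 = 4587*3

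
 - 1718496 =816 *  (  -  2106) 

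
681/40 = 681/40 = 17.02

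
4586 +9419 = 14005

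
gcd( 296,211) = 1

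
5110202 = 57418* 89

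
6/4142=3/2071 = 0.00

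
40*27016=1080640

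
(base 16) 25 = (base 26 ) 1B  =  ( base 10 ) 37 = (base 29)18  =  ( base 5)122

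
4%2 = 0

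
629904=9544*66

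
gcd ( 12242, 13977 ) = 1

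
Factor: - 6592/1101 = -2^6*3^( -1)*103^1*367^( - 1)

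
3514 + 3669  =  7183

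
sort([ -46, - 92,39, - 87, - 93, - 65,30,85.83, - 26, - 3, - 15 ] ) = [ - 93, - 92, - 87, - 65 ,-46, - 26 , - 15, - 3,30, 39, 85.83 ] 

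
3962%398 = 380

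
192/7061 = 192/7061 = 0.03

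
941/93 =941/93=10.12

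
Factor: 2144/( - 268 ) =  - 8 = - 2^3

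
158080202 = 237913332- 79833130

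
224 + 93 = 317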